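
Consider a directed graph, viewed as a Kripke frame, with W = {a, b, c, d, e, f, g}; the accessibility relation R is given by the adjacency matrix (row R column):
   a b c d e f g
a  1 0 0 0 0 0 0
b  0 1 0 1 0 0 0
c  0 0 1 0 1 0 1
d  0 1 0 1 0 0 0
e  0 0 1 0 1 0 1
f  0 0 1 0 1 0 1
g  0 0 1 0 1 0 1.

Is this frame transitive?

Yes

Transitive: yes — every two-step R-path is closed by a direct edge.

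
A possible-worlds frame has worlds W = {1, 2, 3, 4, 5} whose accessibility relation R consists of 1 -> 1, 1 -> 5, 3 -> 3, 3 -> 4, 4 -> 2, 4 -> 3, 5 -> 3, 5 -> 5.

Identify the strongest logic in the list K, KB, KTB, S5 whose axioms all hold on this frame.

Symmetric (axiom B): no — 1 R 5 but not 5 R 1.
Reflexive (axiom T): no — 2 is not related to itself.
Euclidean (axiom 5): no — 4 R 2 and 4 R 3, but not 2 R 3.
So F validates K; KB would additionally require R to be symmetric. The strongest is K.

K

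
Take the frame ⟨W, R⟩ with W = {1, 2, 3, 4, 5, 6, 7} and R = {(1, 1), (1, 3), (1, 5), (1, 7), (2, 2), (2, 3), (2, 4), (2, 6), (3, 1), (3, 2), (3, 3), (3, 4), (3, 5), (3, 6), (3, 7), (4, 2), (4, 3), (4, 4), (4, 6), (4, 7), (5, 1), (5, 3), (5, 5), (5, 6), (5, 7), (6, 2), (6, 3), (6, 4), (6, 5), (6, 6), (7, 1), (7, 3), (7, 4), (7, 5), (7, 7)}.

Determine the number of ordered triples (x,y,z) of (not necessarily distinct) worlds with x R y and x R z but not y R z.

Enumerating: (3,1,2), (3,1,4), (3,1,6), (3,2,1), (3,2,5), (3,2,7), (3,4,1), (3,4,5), (3,5,2), (3,5,4), (3,6,1), (3,6,7), … and 18 more.
Total: 30.

30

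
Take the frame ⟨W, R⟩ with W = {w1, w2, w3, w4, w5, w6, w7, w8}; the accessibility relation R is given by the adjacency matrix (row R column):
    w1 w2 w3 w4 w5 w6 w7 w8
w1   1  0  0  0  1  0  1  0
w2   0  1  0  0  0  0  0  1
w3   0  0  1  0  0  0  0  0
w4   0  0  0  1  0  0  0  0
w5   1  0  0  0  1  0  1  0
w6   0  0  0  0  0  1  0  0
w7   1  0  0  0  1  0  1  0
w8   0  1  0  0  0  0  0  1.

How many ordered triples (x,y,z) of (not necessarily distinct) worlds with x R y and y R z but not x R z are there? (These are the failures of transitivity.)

R is transitive; there are no such tuples.

0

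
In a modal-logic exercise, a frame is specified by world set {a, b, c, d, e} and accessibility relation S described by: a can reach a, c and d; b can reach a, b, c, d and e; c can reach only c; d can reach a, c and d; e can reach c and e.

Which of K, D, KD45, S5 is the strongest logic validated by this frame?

Serial (axiom D): yes — every world has a successor (e.g. a S a).
Euclidean (axiom 5): no — a S c and a S d, but not c S d.
Transitive (axiom 4): yes — every two-step S-path is closed by a direct edge.
Reflexive (axiom T): yes — every world is S-related to itself.
So F validates K, D; KD45 would additionally require S to be Euclidean. The strongest is D.

D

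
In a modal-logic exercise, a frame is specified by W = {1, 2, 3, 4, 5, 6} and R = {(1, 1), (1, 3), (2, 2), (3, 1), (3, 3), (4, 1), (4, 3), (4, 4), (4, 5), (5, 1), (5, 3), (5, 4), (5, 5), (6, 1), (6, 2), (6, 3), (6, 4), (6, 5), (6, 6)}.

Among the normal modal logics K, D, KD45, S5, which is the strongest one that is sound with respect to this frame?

D

Serial (axiom D): yes — every world has a successor (e.g. 1 R 1).
Euclidean (axiom 5): no — 4 R 1 and 4 R 5, but not 1 R 5.
Transitive (axiom 4): yes — every two-step R-path is closed by a direct edge.
Reflexive (axiom T): yes — every world is R-related to itself.
So F validates K, D; KD45 would additionally require R to be Euclidean. The strongest is D.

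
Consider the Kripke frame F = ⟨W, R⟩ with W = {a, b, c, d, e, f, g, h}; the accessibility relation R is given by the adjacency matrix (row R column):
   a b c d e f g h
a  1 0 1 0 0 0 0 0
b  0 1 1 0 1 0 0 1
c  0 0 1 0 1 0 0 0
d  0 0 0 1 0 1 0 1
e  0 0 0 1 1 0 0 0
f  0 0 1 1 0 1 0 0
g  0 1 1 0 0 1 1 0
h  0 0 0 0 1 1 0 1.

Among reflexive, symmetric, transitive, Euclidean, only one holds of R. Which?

Reflexive: yes — every world is R-related to itself.
Symmetric: no — a R c but not c R a.
Transitive: no — a R c and c R e, but not a R e.
Euclidean: no — b R c and b R h, but not c R h.
Only reflexive holds.

reflexive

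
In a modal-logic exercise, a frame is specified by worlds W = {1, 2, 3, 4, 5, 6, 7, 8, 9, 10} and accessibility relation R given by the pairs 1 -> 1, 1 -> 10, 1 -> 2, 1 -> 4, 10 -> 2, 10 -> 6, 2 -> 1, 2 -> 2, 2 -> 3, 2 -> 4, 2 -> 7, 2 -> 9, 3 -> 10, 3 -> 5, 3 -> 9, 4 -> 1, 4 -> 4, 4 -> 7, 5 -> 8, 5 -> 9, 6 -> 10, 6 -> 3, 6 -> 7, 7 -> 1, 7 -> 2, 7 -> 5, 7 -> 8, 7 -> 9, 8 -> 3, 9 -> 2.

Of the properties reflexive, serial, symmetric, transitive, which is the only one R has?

serial

Reflexive: no — 3 is not related to itself.
Serial: yes — every world has a successor (e.g. 1 R 1).
Symmetric: no — 1 R 10 but not 10 R 1.
Transitive: no — 1 R 10 and 10 R 6, but not 1 R 6.
Only serial holds.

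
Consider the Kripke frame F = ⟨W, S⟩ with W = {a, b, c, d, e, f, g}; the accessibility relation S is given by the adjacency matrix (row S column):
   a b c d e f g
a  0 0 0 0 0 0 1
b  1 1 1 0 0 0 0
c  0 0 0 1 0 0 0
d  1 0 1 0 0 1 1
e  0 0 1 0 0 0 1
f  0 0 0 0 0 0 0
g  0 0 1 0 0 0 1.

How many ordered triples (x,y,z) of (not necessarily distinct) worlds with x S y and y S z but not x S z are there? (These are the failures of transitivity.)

10

Enumerating: (a,g,c), (b,a,g), (b,c,d), (c,d,a), (c,d,c), (c,d,f), (c,d,g), (d,c,d), (e,c,d), (g,c,d).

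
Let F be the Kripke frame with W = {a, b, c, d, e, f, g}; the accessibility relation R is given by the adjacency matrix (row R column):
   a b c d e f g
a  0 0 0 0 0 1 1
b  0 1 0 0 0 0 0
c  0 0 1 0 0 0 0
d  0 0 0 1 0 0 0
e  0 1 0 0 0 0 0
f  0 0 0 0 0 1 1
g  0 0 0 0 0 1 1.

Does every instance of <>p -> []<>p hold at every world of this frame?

Yes

Axiom 5 corresponds to the accessibility relation being Euclidean.
Euclidean: yes — any two successors of a common world are R-related.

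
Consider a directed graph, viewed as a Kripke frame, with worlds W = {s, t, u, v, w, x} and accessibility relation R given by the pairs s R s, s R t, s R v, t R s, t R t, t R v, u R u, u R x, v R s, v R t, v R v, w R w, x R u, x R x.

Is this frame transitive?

Yes

Transitive: yes — every two-step R-path is closed by a direct edge.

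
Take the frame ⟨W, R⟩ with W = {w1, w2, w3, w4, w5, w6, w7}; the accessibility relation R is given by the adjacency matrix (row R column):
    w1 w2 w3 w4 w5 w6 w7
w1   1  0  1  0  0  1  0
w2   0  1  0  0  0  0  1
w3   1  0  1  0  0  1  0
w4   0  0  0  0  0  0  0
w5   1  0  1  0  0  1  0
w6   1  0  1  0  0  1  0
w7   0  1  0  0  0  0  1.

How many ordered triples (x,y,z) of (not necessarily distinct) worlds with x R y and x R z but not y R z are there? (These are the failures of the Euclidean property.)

R is Euclidean; there are no such tuples.

0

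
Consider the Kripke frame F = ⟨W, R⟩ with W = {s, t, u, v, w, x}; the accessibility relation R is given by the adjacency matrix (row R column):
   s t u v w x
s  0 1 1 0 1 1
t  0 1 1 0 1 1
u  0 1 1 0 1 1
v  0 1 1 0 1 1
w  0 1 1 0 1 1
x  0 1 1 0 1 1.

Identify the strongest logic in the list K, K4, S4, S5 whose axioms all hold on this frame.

K4

Transitive (axiom 4): yes — every two-step R-path is closed by a direct edge.
Reflexive (axiom T): no — s is not related to itself.
Euclidean (axiom 5): yes — any two successors of a common world are R-related.
So F validates K, K4; S4 would additionally require R to be reflexive. The strongest is K4.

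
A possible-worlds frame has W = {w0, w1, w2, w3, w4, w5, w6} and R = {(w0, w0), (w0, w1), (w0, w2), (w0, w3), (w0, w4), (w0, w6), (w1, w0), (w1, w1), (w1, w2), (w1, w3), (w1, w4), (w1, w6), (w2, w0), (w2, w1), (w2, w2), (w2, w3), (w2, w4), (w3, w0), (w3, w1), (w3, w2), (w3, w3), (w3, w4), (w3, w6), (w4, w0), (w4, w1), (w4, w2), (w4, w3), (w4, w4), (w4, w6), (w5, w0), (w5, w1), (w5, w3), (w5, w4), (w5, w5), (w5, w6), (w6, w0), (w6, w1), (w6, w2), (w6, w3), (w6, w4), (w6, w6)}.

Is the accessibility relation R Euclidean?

No

Euclidean: no — w0 R w2 and w0 R w6, but not w2 R w6.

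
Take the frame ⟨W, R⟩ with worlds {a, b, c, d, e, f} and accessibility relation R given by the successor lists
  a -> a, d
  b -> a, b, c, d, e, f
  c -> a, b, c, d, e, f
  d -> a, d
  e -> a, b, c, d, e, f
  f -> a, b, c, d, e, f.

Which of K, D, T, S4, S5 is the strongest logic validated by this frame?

Serial (axiom D): yes — every world has a successor (e.g. a R a).
Reflexive (axiom T): yes — every world is R-related to itself.
Transitive (axiom 4): yes — every two-step R-path is closed by a direct edge.
Euclidean (axiom 5): no — b R a and b R c, but not a R c.
So F validates K, D, T, S4; S5 would additionally require R to be Euclidean. The strongest is S4.

S4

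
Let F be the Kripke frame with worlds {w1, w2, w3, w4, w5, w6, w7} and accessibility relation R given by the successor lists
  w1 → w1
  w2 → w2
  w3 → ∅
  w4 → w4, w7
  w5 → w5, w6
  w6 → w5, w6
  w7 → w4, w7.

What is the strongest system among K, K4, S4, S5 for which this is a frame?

K4

Transitive (axiom 4): yes — every two-step R-path is closed by a direct edge.
Reflexive (axiom T): no — w3 is not related to itself.
Euclidean (axiom 5): yes — any two successors of a common world are R-related.
So F validates K, K4; S4 would additionally require R to be reflexive. The strongest is K4.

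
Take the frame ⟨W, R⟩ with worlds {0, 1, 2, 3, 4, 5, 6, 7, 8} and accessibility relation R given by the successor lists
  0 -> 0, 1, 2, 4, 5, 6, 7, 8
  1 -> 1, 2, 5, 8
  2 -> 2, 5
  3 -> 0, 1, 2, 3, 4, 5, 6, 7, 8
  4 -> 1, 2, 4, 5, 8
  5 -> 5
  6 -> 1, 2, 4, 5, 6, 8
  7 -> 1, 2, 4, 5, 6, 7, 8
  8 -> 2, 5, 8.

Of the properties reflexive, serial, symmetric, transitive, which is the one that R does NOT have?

Reflexive: yes — every world is R-related to itself.
Serial: yes — every world has a successor (e.g. 0 R 0).
Symmetric: no — 0 R 1 but not 1 R 0.
Transitive: yes — every two-step R-path is closed by a direct edge.
Only symmetric fails.

symmetric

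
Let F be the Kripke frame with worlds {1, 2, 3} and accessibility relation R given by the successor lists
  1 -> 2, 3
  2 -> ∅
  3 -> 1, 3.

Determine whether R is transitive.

Transitive: no — 3 R 1 and 1 R 2, but not 3 R 2.

No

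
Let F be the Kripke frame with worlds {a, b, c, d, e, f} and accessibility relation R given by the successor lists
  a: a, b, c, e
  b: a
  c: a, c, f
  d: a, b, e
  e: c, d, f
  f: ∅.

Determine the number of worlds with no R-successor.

1

Enumerating: f.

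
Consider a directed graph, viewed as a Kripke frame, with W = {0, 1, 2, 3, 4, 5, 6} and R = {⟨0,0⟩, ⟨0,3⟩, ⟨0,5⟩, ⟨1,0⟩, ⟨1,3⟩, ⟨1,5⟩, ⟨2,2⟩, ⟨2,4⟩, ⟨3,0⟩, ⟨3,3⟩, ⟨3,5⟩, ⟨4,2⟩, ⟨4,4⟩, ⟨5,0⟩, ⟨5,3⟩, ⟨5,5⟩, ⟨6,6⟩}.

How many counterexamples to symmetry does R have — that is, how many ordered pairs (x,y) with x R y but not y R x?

Enumerating: (1,0), (1,3), (1,5).

3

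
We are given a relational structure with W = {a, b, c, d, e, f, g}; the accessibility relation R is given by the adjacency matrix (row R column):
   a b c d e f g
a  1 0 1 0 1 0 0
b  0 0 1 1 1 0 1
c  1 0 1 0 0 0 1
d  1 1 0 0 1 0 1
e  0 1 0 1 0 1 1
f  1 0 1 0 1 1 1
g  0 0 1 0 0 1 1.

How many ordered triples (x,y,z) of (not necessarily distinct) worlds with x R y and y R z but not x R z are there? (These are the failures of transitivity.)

33

Enumerating: (a,c,g), (a,e,b), (a,e,d), (a,e,f), (a,e,g), (b,c,a), (b,d,a), (b,d,b), (b,e,b), (b,e,f), (b,g,f), (c,a,e), … and 21 more.
Total: 33.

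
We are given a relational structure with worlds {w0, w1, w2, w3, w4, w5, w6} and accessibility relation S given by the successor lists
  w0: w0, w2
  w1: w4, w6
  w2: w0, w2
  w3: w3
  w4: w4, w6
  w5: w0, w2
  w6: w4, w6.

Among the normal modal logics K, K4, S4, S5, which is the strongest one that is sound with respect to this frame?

Transitive (axiom 4): yes — every two-step S-path is closed by a direct edge.
Reflexive (axiom T): no — w1 is not related to itself.
Euclidean (axiom 5): yes — any two successors of a common world are S-related.
So F validates K, K4; S4 would additionally require S to be reflexive. The strongest is K4.

K4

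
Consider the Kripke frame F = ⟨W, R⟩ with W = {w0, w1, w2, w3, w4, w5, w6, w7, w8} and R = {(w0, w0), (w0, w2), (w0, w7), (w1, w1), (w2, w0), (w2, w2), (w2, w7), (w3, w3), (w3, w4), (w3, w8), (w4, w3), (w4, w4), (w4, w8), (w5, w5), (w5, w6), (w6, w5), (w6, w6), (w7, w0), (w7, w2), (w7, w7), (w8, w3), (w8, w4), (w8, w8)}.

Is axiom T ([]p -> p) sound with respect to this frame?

By correspondence theory, T is valid on a frame iff R is reflexive.
Reflexive: yes — every world is R-related to itself.

Yes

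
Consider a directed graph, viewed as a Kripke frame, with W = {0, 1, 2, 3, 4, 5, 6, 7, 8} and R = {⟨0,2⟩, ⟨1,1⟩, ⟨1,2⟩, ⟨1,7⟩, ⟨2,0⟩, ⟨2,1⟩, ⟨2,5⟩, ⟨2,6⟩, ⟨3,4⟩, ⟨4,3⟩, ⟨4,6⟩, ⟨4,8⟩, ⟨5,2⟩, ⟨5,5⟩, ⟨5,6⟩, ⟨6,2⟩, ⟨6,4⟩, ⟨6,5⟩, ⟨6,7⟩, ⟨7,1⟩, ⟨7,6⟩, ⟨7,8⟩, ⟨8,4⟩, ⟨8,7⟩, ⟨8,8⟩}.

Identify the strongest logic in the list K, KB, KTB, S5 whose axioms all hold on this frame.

KB

Symmetric (axiom B): yes — every pair in R has its reverse in R.
Reflexive (axiom T): no — 0 is not related to itself.
Euclidean (axiom 5): no — 1 R 2 and 1 R 7, but not 2 R 7.
So F validates K, KB; KTB would additionally require R to be reflexive. The strongest is KB.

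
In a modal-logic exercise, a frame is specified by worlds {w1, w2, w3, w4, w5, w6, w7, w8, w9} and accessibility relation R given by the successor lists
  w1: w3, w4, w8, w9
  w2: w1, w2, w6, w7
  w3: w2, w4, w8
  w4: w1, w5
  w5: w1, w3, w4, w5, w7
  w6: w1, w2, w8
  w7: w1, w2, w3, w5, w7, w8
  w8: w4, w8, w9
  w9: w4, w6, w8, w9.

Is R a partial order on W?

No

Reflexive: no — w1 is not related to itself.
Transitive: no — w1 R w3 and w3 R w2, but not w1 R w2.
Antisymmetric: no — w1 R w4 and w4 R w1 with w1 ≠ w4.
So R is not a partial order.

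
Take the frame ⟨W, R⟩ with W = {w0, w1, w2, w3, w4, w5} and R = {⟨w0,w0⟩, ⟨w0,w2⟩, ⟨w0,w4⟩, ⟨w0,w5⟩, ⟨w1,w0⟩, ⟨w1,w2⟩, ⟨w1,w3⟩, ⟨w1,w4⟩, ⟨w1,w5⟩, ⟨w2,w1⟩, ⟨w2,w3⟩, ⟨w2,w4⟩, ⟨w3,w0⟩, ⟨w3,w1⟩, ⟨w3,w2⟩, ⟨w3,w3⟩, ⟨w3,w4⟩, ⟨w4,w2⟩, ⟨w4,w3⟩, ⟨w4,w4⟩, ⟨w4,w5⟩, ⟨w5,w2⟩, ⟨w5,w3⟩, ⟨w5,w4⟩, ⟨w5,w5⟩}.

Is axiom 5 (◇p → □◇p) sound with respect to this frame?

By correspondence theory, 5 is valid on a frame iff R is Euclidean.
Euclidean: no — w0 R w2 and w0 R w5, but not w2 R w5.

No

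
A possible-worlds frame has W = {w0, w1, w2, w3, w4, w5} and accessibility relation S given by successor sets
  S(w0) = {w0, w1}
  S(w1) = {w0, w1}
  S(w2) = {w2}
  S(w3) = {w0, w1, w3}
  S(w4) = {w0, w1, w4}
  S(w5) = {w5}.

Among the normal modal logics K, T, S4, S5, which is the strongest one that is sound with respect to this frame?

S4

Reflexive (axiom T): yes — every world is S-related to itself.
Transitive (axiom 4): yes — every two-step S-path is closed by a direct edge.
Euclidean (axiom 5): no — w3 S w0 and w3 S w3, but not w0 S w3.
So F validates K, T, S4; S5 would additionally require S to be Euclidean. The strongest is S4.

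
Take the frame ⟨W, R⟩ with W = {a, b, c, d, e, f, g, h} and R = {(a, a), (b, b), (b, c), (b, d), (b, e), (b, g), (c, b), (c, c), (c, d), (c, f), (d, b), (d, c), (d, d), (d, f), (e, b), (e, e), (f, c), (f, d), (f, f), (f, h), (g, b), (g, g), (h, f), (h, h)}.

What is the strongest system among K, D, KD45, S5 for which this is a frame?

Serial (axiom D): yes — every world has a successor (e.g. a R a).
Euclidean (axiom 5): no — b R c and b R e, but not c R e.
Transitive (axiom 4): no — b R c and c R f, but not b R f.
Reflexive (axiom T): yes — every world is R-related to itself.
So F validates K, D; KD45 would additionally require R to be Euclidean and transitive. The strongest is D.

D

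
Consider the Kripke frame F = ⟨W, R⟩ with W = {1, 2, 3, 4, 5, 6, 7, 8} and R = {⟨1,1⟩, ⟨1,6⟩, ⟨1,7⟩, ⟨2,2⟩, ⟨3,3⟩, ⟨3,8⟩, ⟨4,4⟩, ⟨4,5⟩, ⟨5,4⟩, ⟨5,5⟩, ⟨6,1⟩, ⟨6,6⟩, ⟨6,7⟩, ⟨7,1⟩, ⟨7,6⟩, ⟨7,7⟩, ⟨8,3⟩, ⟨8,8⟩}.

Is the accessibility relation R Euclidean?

Euclidean: yes — any two successors of a common world are R-related.

Yes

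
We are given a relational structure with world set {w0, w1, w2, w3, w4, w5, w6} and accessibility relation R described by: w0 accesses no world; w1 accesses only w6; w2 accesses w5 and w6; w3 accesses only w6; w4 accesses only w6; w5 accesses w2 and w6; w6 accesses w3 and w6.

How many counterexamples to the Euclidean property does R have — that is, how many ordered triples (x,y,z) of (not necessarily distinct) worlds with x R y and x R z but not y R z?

5

Enumerating: (w2,w5,w5), (w2,w6,w5), (w5,w2,w2), (w5,w6,w2), (w6,w3,w3).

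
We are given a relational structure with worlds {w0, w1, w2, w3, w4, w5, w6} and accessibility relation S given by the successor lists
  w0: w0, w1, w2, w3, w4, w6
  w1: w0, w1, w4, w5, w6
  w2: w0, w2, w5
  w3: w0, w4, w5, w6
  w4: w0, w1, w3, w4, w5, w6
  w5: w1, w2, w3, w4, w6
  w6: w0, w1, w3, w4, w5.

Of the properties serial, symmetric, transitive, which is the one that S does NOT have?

transitive

Serial: yes — every world has a successor (e.g. w0 S w0).
Symmetric: yes — every pair in S has its reverse in S.
Transitive: no — w0 S w1 and w1 S w5, but not w0 S w5.
Only transitive fails.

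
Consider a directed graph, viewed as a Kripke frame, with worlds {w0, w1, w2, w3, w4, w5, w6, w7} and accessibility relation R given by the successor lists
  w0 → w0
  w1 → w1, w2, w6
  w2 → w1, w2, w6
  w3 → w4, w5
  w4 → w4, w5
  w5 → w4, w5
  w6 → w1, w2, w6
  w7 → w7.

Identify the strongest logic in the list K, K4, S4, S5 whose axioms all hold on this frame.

K4

Transitive (axiom 4): yes — every two-step R-path is closed by a direct edge.
Reflexive (axiom T): no — w3 is not related to itself.
Euclidean (axiom 5): yes — any two successors of a common world are R-related.
So F validates K, K4; S4 would additionally require R to be reflexive. The strongest is K4.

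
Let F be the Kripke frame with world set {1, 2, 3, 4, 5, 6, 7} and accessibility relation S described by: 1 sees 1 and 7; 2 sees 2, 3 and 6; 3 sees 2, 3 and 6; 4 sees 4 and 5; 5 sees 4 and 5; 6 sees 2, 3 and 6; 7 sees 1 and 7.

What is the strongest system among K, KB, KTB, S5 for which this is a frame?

S5

Symmetric (axiom B): yes — every pair in S has its reverse in S.
Reflexive (axiom T): yes — every world is S-related to itself.
Euclidean (axiom 5): yes — any two successors of a common world are S-related.
So F validates K, KB, KTB, S5. The strongest is S5.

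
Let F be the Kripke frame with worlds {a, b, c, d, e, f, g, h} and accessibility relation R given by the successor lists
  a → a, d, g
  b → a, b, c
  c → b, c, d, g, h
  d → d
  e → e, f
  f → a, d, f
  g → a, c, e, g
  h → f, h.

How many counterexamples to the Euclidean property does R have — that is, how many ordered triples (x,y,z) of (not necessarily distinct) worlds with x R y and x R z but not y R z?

Enumerating: (a,d,a), (a,d,g), (a,g,d), (b,a,b), (b,a,c), (b,c,a), (c,b,d), (c,b,g), (c,b,h), (c,d,b), (c,d,c), (c,d,g), … and 20 more.
Total: 32.

32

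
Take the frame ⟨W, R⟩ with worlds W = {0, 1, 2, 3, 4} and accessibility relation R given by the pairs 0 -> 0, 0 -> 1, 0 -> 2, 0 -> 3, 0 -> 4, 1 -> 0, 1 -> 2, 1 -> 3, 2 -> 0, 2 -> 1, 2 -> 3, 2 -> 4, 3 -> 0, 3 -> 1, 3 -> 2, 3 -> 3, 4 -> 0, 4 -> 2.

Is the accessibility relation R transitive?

No

Transitive: no — 1 R 0 and 0 R 4, but not 1 R 4.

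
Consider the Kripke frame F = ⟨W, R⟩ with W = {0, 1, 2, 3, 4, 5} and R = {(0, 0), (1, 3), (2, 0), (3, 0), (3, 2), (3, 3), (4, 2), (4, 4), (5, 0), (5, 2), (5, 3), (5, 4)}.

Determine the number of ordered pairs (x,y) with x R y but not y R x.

9

Enumerating: (1,3), (2,0), (3,0), (3,2), (4,2), (5,0), (5,2), (5,3), (5,4).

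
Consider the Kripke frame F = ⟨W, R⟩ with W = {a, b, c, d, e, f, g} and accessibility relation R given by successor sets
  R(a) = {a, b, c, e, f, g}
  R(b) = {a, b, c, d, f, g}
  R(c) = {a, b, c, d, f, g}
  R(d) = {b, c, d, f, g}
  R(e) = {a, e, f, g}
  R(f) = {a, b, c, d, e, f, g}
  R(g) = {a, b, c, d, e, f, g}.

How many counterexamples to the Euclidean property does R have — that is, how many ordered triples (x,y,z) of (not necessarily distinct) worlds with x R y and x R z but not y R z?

Enumerating: (a,b,e), (a,c,e), (a,e,b), (a,e,c), (b,a,d), (b,d,a), (c,a,d), (c,d,a), (f,a,d), (f,b,e), (f,c,e), (f,d,a), … and 12 more.
Total: 24.

24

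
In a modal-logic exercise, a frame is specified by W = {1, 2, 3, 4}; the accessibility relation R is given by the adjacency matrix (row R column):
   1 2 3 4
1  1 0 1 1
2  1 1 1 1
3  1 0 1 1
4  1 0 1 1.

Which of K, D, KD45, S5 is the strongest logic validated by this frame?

Serial (axiom D): yes — every world has a successor (e.g. 1 R 1).
Euclidean (axiom 5): no — 2 R 1 and 2 R 2, but not 1 R 2.
Transitive (axiom 4): yes — every two-step R-path is closed by a direct edge.
Reflexive (axiom T): yes — every world is R-related to itself.
So F validates K, D; KD45 would additionally require R to be Euclidean. The strongest is D.

D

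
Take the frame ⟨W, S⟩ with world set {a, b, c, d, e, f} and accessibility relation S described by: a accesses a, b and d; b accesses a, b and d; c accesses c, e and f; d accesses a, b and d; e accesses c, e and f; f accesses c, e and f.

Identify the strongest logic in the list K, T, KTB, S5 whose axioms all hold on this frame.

Reflexive (axiom T): yes — every world is S-related to itself.
Symmetric (axiom B): yes — every pair in S has its reverse in S.
Euclidean (axiom 5): yes — any two successors of a common world are S-related.
So F validates K, T, KTB, S5. The strongest is S5.

S5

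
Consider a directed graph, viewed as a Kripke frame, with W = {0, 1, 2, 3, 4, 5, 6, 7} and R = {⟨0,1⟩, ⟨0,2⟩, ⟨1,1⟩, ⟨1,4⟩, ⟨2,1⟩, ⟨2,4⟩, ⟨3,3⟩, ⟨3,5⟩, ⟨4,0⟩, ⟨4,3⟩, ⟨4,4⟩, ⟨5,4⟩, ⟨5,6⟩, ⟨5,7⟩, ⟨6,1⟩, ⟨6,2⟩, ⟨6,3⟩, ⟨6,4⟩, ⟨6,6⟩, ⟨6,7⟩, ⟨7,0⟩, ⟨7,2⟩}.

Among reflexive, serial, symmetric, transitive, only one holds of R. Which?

Reflexive: no — 0 is not related to itself.
Serial: yes — every world has a successor (e.g. 0 R 1).
Symmetric: no — 0 R 1 but not 1 R 0.
Transitive: no — 0 R 1 and 1 R 4, but not 0 R 4.
Only serial holds.

serial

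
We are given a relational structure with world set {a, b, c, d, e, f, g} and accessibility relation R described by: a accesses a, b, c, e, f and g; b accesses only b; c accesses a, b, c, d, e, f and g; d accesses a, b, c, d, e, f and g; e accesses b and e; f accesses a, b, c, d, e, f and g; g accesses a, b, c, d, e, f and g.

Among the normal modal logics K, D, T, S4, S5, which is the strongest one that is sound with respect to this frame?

Serial (axiom D): yes — every world has a successor (e.g. a R a).
Reflexive (axiom T): yes — every world is R-related to itself.
Transitive (axiom 4): no — a R c and c R d, but not a R d.
Euclidean (axiom 5): no — a R b and a R c, but not b R c.
So F validates K, D, T; S4 would additionally require R to be transitive. The strongest is T.

T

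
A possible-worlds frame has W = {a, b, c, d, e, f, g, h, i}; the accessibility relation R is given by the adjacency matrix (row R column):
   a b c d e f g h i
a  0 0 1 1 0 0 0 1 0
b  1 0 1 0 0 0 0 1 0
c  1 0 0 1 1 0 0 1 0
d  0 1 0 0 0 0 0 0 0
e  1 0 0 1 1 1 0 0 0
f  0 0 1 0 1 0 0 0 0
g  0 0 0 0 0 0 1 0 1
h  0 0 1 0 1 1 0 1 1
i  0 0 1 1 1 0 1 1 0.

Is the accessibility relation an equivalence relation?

Reflexive: no — a is not related to itself.
Symmetric: no — a R d but not d R a.
Transitive: no — a R c and c R e, but not a R e.
So R is not an equivalence relation.

No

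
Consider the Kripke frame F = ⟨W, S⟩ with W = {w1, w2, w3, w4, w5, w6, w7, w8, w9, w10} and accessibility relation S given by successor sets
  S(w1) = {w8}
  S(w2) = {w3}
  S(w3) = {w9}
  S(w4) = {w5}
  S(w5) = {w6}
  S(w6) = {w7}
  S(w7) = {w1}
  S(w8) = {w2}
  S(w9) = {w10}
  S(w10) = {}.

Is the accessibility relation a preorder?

No

Reflexive: no — w1 is not related to itself.
Transitive: no — w1 S w8 and w8 S w2, but not w1 S w2.
So S is not a preorder.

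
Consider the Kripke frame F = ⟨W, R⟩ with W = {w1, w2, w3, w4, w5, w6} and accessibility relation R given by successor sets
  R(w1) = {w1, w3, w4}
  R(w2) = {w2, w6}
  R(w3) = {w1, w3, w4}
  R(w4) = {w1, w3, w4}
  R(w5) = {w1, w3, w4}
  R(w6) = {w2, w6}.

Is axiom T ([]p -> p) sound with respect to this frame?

No

The schema T characterises exactly the reflexive frames.
Reflexive: no — w5 is not related to itself.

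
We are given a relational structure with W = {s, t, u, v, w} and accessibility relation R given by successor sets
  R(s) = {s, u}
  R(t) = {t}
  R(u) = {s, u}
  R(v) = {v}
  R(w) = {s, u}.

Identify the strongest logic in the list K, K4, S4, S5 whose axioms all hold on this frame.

Transitive (axiom 4): yes — every two-step R-path is closed by a direct edge.
Reflexive (axiom T): no — w is not related to itself.
Euclidean (axiom 5): yes — any two successors of a common world are R-related.
So F validates K, K4; S4 would additionally require R to be reflexive. The strongest is K4.

K4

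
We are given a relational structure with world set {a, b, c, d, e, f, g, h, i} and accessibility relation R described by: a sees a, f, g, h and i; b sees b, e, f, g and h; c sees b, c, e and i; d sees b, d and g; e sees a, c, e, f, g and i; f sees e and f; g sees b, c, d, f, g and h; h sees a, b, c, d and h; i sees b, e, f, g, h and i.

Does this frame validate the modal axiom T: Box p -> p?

Yes

By correspondence theory, T is valid on a frame iff R is reflexive.
Reflexive: yes — every world is R-related to itself.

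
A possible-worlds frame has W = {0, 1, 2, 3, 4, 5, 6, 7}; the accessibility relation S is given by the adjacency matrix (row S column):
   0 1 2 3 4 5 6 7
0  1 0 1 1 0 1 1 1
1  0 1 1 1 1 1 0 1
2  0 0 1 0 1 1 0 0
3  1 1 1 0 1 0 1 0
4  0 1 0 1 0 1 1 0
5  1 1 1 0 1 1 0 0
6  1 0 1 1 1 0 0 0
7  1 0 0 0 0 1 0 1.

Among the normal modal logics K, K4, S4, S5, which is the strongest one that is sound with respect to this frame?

Transitive (axiom 4): no — 0 S 2 and 2 S 4, but not 0 S 4.
Reflexive (axiom T): no — 3 is not related to itself.
Euclidean (axiom 5): no — 0 S 2 and 0 S 3, but not 2 S 3.
So F validates K; K4 would additionally require S to be transitive. The strongest is K.

K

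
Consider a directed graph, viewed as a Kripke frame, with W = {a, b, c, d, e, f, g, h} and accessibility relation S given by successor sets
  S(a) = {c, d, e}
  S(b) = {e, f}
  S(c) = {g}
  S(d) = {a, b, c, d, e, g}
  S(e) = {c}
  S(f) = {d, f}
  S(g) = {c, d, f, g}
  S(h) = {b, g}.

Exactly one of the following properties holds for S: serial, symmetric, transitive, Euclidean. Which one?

Serial: yes — every world has a successor (e.g. a S c).
Symmetric: no — a S c but not c S a.
Transitive: no — a S c and c S g, but not a S g.
Euclidean: no — a S c and a S d, but not c S d.
Only serial holds.

serial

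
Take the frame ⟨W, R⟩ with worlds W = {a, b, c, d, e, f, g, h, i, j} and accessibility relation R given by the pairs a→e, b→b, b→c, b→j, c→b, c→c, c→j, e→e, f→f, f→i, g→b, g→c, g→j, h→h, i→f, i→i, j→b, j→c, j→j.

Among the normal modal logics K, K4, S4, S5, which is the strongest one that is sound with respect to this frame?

K4

Transitive (axiom 4): yes — every two-step R-path is closed by a direct edge.
Reflexive (axiom T): no — a is not related to itself.
Euclidean (axiom 5): yes — any two successors of a common world are R-related.
So F validates K, K4; S4 would additionally require R to be reflexive. The strongest is K4.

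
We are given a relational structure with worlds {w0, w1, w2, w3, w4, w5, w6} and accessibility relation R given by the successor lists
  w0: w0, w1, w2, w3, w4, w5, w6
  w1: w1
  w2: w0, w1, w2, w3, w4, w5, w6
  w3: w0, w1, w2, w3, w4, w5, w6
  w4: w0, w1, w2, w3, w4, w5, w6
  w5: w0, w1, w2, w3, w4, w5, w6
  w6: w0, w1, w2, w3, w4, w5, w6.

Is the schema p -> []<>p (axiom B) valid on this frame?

No

Axiom B corresponds to the accessibility relation being symmetric.
Symmetric: no — w0 R w1 but not w1 R w0.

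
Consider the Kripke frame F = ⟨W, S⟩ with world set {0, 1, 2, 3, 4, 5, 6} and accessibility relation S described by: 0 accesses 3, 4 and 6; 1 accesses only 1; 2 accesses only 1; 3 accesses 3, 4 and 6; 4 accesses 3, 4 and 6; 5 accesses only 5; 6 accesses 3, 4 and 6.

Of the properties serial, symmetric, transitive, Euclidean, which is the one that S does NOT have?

Serial: yes — every world has a successor (e.g. 0 S 3).
Symmetric: no — 0 S 3 but not 3 S 0.
Transitive: yes — every two-step S-path is closed by a direct edge.
Euclidean: yes — any two successors of a common world are S-related.
Only symmetric fails.

symmetric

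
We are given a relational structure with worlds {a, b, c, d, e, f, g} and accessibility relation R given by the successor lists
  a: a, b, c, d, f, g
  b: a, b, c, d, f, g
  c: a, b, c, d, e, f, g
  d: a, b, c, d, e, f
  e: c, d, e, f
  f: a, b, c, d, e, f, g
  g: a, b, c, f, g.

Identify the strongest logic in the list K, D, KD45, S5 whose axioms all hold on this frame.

Serial (axiom D): yes — every world has a successor (e.g. a R a).
Euclidean (axiom 5): no — a R d and a R g, but not d R g.
Transitive (axiom 4): no — a R c and c R e, but not a R e.
Reflexive (axiom T): yes — every world is R-related to itself.
So F validates K, D; KD45 would additionally require R to be Euclidean and transitive. The strongest is D.

D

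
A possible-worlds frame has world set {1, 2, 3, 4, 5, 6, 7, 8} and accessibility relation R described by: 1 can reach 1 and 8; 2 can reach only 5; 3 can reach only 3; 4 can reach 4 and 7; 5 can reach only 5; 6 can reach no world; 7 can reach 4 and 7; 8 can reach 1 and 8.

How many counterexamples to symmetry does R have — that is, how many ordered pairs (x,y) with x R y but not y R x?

Enumerating: (2,5).

1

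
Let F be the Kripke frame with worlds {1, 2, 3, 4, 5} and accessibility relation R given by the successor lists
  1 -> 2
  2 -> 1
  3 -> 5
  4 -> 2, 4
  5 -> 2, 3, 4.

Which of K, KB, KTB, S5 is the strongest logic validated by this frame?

K

Symmetric (axiom B): no — 4 R 2 but not 2 R 4.
Reflexive (axiom T): no — 1 is not related to itself.
Euclidean (axiom 5): no — 5 R 2 and 5 R 3, but not 2 R 3.
So F validates K; KB would additionally require R to be symmetric. The strongest is K.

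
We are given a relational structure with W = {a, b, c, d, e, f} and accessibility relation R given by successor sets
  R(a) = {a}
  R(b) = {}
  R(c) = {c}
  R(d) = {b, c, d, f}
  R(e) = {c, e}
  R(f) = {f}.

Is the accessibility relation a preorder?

Reflexive: no — b is not related to itself.
Transitive: yes — every two-step R-path is closed by a direct edge.
So R is not a preorder.

No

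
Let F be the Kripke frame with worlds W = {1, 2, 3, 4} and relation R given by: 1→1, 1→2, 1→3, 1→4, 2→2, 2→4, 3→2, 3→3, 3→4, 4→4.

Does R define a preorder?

Yes

Reflexive: yes — every world is R-related to itself.
Transitive: yes — every two-step R-path is closed by a direct edge.
So R is a preorder.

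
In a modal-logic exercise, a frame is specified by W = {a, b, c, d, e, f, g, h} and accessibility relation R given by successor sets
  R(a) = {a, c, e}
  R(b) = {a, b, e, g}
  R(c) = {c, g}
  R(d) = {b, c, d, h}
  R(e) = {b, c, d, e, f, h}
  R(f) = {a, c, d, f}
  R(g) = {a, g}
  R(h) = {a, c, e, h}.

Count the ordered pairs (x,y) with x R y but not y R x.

17

Enumerating: (a,c), (a,e), (b,a), (b,g), (c,g), (d,b), (d,c), (d,h), (e,c), (e,d), (e,f), (f,a), (f,c), (f,d), (g,a), (h,a), (h,c).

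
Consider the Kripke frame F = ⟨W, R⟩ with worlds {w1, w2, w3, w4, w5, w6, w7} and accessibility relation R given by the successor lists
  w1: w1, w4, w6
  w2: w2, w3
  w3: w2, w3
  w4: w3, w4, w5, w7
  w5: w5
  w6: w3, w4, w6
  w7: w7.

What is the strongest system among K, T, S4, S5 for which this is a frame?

T

Reflexive (axiom T): yes — every world is R-related to itself.
Transitive (axiom 4): no — w1 R w4 and w4 R w3, but not w1 R w3.
Euclidean (axiom 5): no — w1 R w4 and w1 R w6, but not w4 R w6.
So F validates K, T; S4 would additionally require R to be transitive. The strongest is T.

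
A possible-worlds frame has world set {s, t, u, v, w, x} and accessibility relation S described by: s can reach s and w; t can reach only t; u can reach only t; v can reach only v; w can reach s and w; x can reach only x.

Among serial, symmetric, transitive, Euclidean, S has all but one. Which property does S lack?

symmetric

Serial: yes — every world has a successor (e.g. s S s).
Symmetric: no — u S t but not t S u.
Transitive: yes — every two-step S-path is closed by a direct edge.
Euclidean: yes — any two successors of a common world are S-related.
Only symmetric fails.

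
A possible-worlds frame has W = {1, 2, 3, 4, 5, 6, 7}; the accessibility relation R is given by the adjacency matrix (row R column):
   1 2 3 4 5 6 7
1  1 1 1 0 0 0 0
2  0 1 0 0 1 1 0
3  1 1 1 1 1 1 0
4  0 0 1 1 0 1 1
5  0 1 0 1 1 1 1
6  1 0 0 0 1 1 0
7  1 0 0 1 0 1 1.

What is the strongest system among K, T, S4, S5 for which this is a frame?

Reflexive (axiom T): yes — every world is R-related to itself.
Transitive (axiom 4): no — 1 R 2 and 2 R 5, but not 1 R 5.
Euclidean (axiom 5): no — 1 R 2 and 1 R 3, but not 2 R 3.
So F validates K, T; S4 would additionally require R to be transitive. The strongest is T.

T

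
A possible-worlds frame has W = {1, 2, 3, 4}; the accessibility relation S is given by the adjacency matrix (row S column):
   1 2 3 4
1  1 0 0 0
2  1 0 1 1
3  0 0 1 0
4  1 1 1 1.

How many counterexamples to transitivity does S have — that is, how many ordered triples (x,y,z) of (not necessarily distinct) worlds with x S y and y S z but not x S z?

1

Enumerating: (2,4,2).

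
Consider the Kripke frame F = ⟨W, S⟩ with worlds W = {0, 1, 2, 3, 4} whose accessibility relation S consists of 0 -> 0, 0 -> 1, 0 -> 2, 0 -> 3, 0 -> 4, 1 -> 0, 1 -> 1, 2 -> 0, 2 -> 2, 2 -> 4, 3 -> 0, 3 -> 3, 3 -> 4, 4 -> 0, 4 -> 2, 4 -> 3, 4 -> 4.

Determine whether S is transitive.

Transitive: no — 1 S 0 and 0 S 2, but not 1 S 2.

No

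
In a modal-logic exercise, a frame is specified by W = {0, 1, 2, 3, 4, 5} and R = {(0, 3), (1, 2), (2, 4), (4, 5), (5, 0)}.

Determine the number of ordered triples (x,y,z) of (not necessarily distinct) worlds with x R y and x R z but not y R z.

Enumerating: (0,3,3), (1,2,2), (2,4,4), (4,5,5), (5,0,0).

5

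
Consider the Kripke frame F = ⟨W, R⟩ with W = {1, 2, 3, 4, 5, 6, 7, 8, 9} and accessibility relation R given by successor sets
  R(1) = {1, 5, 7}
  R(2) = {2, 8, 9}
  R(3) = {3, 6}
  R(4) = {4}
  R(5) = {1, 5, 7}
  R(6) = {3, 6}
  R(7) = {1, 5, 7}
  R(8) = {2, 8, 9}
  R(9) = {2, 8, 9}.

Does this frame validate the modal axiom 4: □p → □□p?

Yes

The schema 4 characterises exactly the transitive frames.
Transitive: yes — every two-step R-path is closed by a direct edge.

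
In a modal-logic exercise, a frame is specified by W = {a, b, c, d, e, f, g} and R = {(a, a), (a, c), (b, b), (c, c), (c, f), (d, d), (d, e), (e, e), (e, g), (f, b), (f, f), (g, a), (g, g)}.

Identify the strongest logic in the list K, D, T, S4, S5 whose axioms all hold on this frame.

Serial (axiom D): yes — every world has a successor (e.g. a R a).
Reflexive (axiom T): yes — every world is R-related to itself.
Transitive (axiom 4): no — a R c and c R f, but not a R f.
Euclidean (axiom 5): no — a R c and a R a, but not c R a.
So F validates K, D, T; S4 would additionally require R to be transitive. The strongest is T.

T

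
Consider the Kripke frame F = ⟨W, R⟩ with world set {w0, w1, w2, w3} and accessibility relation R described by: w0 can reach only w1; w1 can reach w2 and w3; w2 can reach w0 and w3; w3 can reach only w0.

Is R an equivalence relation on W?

No

Reflexive: no — w0 is not related to itself.
Symmetric: no — w0 R w1 but not w1 R w0.
Transitive: no — w0 R w1 and w1 R w2, but not w0 R w2.
So R is not an equivalence relation.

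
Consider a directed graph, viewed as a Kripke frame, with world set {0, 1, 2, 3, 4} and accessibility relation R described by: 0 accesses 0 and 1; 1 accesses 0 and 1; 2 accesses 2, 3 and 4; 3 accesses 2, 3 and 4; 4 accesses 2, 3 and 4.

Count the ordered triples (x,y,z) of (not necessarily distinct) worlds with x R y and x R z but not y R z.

0

R is Euclidean; there are no such tuples.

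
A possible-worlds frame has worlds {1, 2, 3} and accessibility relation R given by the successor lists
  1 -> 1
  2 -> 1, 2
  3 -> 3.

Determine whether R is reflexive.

Yes

Reflexive: yes — every world is R-related to itself.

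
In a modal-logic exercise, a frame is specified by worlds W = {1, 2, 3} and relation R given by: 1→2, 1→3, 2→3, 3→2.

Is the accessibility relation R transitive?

Transitive: no — 2 R 3 and 3 R 2, but not 2 R 2.

No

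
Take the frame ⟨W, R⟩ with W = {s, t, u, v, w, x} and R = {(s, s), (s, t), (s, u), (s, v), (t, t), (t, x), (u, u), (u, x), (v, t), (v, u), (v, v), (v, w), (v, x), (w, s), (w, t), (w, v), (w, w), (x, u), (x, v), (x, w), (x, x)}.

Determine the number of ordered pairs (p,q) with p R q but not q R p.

9

Enumerating: (s,t), (s,u), (s,v), (t,x), (v,t), (v,u), (w,s), (w,t), (x,w).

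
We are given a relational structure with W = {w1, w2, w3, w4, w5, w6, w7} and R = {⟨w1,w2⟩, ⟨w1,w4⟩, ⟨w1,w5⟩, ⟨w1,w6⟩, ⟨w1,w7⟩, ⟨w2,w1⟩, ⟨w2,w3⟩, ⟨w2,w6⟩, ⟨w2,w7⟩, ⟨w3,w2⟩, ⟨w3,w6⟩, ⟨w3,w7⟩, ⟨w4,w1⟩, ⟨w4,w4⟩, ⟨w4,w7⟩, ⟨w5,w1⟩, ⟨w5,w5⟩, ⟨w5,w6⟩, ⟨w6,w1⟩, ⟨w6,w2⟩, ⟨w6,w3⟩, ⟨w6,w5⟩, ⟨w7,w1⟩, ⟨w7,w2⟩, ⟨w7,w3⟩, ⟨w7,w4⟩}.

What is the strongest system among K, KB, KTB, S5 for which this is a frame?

KB

Symmetric (axiom B): yes — every pair in R has its reverse in R.
Reflexive (axiom T): no — w1 is not related to itself.
Euclidean (axiom 5): no — w1 R w2 and w1 R w4, but not w2 R w4.
So F validates K, KB; KTB would additionally require R to be reflexive. The strongest is KB.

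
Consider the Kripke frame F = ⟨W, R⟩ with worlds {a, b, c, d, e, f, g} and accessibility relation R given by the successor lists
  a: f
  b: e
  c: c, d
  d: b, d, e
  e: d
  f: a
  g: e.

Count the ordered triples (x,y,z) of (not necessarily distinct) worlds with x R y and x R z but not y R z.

9

Enumerating: (a,f,f), (b,e,e), (c,d,c), (d,b,b), (d,b,d), (d,e,b), (d,e,e), (f,a,a), (g,e,e).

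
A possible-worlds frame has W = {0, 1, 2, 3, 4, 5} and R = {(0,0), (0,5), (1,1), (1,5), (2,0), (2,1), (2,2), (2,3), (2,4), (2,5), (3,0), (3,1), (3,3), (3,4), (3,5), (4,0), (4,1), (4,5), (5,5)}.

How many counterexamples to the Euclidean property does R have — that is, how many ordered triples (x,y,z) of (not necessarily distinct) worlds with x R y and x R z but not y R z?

35

Enumerating: (0,5,0), (1,5,1), (2,0,1), (2,0,2), (2,0,3), (2,0,4), (2,1,0), (2,1,2), (2,1,3), (2,1,4), (2,3,2), (2,4,2), … and 23 more.
Total: 35.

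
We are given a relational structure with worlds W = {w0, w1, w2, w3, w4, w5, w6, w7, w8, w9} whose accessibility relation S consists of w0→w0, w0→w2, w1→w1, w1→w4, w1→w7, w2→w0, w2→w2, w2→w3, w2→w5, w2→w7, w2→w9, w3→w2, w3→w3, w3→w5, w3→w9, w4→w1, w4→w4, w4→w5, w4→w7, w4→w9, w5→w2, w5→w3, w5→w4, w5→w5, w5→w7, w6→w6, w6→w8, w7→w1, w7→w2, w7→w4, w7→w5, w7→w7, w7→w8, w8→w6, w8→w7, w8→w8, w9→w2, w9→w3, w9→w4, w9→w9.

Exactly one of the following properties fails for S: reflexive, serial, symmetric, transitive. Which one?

transitive

Reflexive: yes — every world is S-related to itself.
Serial: yes — every world has a successor (e.g. w0 S w0).
Symmetric: yes — every pair in S has its reverse in S.
Transitive: no — w0 S w2 and w2 S w3, but not w0 S w3.
Only transitive fails.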